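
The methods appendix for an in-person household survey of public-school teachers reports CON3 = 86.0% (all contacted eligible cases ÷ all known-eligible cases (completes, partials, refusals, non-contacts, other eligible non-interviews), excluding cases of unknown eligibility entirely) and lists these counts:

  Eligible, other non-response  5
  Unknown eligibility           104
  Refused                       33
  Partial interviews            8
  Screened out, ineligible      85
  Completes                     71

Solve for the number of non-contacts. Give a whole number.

19

Numerator → 71 + 8 + 33 + 5 = 117
CON3 = 117 / D = 0.860
D = 117 / 0.860 = 136.0
Remaining denominator categories sum to 117
non-contacts = 136.0 − 117 ≈ 19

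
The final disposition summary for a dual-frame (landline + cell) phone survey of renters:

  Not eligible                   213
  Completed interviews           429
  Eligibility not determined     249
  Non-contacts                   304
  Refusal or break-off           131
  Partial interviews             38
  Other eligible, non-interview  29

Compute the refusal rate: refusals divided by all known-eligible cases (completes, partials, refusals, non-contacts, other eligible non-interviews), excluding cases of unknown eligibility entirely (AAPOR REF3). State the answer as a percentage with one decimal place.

Num: 131
Denominator: 429 + 38 + 131 + 304 + 29 = 931
REF3 = 131 / 931 = 0.1407

14.1%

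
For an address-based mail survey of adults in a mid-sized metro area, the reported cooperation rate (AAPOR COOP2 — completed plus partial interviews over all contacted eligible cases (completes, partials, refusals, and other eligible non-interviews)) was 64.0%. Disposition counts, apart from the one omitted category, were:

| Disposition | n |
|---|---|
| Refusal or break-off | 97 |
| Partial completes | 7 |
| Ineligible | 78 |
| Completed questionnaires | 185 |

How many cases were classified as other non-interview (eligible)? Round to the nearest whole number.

11

Top = 185 + 7 = 192
COOP2 = 192 / D = 0.640
D = 192 / 0.640 = 300.0
Rest of base = 289
other non-interview (eligible) = 300.0 − 289 ≈ 11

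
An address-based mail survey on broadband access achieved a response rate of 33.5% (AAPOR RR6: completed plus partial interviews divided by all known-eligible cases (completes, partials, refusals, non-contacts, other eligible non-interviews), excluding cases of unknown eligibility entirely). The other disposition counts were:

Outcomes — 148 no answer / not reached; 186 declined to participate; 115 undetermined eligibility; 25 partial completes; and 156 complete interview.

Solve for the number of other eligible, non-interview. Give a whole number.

Num = 156 + 25 = 181
RR6 = 181 / D = 0.335
D = 181 / 0.335 = 540.3
Other denominator terms total 515
other eligible, non-interview = 540.3 − 515 ≈ 25

25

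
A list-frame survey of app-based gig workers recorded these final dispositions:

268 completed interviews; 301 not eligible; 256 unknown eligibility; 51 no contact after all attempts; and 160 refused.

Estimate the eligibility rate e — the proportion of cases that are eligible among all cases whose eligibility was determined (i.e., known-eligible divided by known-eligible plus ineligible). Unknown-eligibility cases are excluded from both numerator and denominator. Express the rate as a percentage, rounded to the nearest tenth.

Known eligible = 268 + 160 + 51 = 479
e = 479 / (479 + 301) = 479 / 780 = 0.6141

61.4%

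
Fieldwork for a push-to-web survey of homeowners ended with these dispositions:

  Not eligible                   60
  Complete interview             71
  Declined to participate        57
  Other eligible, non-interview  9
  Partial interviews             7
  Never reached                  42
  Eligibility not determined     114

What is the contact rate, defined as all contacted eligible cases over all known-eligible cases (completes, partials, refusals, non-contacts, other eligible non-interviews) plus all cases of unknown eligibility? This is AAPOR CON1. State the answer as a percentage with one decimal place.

48.0%

Top → 71 + 7 + 57 + 9 = 144
Base → 71 + 7 + 57 + 42 + 9 + 114 = 300
CON1 = 144 / 300 = 0.4800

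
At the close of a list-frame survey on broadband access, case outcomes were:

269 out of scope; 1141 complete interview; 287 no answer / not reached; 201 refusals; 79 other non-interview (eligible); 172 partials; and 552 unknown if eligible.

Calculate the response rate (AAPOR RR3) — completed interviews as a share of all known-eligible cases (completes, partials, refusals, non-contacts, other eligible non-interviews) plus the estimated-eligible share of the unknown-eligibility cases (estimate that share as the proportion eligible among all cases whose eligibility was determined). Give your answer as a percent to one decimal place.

48.3%

Numerator: 1141
Known eligible: 1141 + 172 + 201 + 287 + 79 = 1880
e = 1880 / (1880 + 269) = 1880 / 2149 = 0.8748
Eligible share of unknowns: 0.8748 × 552 = 482.89
Denom: 1880 + 482.89 = 2362.89
RR3 = 1141 / 2362.89 = 0.4829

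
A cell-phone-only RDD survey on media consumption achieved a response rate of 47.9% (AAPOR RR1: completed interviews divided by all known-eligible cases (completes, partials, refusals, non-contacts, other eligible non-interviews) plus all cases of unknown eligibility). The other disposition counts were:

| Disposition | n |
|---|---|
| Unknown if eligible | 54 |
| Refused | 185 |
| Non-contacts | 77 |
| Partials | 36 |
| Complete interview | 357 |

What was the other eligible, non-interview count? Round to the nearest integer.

RR1 = 357 / D = 0.479
D = 357 / 0.479 = 745.3
Rest of base = 709
other eligible, non-interview = 745.3 − 709 ≈ 36

36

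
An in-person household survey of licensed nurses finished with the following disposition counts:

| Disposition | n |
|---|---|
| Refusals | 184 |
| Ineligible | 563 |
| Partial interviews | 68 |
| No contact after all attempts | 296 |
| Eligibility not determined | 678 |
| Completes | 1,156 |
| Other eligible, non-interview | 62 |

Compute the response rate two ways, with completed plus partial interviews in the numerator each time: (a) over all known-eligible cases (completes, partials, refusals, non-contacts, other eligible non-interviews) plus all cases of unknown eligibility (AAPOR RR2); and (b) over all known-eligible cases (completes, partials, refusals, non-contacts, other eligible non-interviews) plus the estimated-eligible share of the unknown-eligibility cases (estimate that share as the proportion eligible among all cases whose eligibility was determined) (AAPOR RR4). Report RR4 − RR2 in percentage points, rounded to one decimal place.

Num → 1156 + 68 = 1224
Base → 1156 + 68 + 184 + 296 + 62 + 678 = 2444
RR2 = 1224 / 2444 = 0.5008
Determined eligible → 1156 + 68 + 184 + 296 + 62 = 1766
e = 1766 / (1766 + 563) = 1766 / 2329 = 0.7583
Estimated eligible among unknowns → 0.7583 × 678 = 514.13
Base → 1766 + 514.13 = 2280.13
RR4 = 1224 / 2280.13 = 0.5368
Difference = 53.68 − 50.08 = 3.60 percentage points

3.6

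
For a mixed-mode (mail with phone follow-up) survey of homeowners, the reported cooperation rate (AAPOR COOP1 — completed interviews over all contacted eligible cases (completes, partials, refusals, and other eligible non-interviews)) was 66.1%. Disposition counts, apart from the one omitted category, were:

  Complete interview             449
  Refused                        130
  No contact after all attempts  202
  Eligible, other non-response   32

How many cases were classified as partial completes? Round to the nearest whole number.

68

COOP1 = 449 / D = 0.661
D = 449 / 0.661 = 679.3
Other denominator terms total 611
partial completes = 679.3 − 611 ≈ 68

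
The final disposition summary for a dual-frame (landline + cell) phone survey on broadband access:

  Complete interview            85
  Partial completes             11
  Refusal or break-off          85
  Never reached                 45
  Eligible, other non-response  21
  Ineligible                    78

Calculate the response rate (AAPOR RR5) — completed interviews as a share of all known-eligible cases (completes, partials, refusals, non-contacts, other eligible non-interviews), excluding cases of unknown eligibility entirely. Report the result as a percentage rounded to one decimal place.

34.4%

Numerator = 85
Denom = 85 + 11 + 85 + 45 + 21 = 247
RR5 = 85 / 247 = 0.3441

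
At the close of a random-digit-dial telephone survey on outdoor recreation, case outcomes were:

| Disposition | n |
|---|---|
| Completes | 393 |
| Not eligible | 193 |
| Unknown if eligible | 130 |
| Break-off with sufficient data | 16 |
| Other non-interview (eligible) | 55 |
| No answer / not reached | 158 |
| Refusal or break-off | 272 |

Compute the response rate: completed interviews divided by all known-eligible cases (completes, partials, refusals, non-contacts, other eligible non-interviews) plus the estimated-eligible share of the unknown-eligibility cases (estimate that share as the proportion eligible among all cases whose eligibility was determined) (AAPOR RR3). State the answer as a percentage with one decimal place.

39.3%

Top = 393
Eligible (known) = 393 + 16 + 272 + 158 + 55 = 894
e = 894 / (894 + 193) = 894 / 1087 = 0.8224
Estimated eligible among unknowns = 0.8224 × 130 = 106.91
Base = 894 + 106.91 = 1000.91
RR3 = 393 / 1000.91 = 0.3926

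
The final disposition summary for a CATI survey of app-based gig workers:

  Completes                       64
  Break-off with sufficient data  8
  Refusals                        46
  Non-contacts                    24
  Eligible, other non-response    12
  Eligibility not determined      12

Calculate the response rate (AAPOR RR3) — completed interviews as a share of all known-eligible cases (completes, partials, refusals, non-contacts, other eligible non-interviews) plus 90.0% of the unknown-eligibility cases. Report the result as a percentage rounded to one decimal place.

Num = 64
Determined eligible = 64 + 8 + 46 + 24 + 12 = 154
Eligible share of unknowns = 0.9000 × 12 = 10.80
Base = 154 + 10.80 = 164.80
RR3 = 64 / 164.80 = 0.3883

38.8%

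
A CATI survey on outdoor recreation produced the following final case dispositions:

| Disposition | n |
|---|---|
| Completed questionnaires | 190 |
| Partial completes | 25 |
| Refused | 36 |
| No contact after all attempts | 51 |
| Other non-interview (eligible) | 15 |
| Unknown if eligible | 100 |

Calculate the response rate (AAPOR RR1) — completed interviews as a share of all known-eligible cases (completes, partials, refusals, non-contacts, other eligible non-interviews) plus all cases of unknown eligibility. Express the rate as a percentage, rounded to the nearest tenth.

45.6%

Numerator = 190
Base = 190 + 25 + 36 + 51 + 15 + 100 = 417
RR1 = 190 / 417 = 0.4556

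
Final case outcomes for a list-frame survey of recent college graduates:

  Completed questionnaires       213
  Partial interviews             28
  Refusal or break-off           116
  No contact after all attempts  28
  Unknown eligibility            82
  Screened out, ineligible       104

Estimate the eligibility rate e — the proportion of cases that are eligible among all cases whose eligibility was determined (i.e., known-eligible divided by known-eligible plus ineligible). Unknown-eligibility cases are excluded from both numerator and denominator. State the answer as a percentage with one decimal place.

78.7%

Determined eligible = 213 + 28 + 116 + 28 = 385
e = 385 / (385 + 104) = 385 / 489 = 0.7873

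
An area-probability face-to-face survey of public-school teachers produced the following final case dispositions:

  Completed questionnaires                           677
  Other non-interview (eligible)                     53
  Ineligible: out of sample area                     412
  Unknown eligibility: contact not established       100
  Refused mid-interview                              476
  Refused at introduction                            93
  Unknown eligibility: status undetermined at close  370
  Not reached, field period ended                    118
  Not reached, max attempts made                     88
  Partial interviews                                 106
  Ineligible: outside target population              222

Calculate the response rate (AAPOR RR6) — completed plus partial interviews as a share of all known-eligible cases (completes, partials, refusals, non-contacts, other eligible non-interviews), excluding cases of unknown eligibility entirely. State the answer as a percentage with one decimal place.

48.6%

Refusals = 93 + 476 = 569
No contact after all attempts = 118 + 88 = 206
Undetermined eligibility = 100 + 370 = 470
Screened out, ineligible = 222 + 412 = 634
Numerator → 677 + 106 = 783
Base → 677 + 106 + 569 + 206 + 53 = 1611
RR6 = 783 / 1611 = 0.4860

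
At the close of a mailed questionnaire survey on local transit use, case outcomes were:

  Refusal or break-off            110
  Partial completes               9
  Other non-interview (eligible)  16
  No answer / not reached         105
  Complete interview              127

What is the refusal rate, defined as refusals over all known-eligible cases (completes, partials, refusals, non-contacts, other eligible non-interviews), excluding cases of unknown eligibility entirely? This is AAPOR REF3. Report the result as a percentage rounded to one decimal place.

30.0%

Top = 110
Base = 127 + 9 + 110 + 105 + 16 = 367
REF3 = 110 / 367 = 0.2997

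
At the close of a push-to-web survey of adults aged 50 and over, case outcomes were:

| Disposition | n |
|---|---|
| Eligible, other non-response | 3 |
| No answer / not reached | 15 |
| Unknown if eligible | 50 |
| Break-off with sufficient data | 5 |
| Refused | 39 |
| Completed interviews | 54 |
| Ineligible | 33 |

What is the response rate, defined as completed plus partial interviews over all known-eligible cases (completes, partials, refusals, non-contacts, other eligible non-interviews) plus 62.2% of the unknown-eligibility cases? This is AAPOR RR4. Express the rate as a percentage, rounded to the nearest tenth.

Numerator: 54 + 5 = 59
Determined eligible: 54 + 5 + 39 + 15 + 3 = 116
Eligible share of unknowns: 0.6220 × 50 = 31.10
Denominator: 116 + 31.10 = 147.10
RR4 = 59 / 147.10 = 0.4011

40.1%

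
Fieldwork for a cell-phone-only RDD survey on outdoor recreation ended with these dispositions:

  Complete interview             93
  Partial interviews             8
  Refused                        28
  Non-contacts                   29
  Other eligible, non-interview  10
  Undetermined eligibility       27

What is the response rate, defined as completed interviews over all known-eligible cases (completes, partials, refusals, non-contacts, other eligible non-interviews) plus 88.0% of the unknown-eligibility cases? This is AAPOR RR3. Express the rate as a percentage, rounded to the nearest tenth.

48.5%

Top → 93
Eligible (known) → 93 + 8 + 28 + 29 + 10 = 168
Estimated eligible among unknowns → 0.8800 × 27 = 23.76
Denominator → 168 + 23.76 = 191.76
RR3 = 93 / 191.76 = 0.4850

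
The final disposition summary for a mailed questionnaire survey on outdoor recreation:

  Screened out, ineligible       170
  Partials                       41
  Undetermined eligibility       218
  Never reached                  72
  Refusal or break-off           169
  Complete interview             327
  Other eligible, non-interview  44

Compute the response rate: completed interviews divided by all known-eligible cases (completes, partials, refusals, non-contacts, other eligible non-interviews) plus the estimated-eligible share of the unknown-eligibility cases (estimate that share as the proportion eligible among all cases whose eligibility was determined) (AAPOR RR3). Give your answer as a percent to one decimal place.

Numerator → 327
Known eligible → 327 + 41 + 169 + 72 + 44 = 653
e = 653 / (653 + 170) = 653 / 823 = 0.7934
Estimated eligible among unknowns → 0.7934 × 218 = 172.96
Base → 653 + 172.96 = 825.96
RR3 = 327 / 825.96 = 0.3959

39.6%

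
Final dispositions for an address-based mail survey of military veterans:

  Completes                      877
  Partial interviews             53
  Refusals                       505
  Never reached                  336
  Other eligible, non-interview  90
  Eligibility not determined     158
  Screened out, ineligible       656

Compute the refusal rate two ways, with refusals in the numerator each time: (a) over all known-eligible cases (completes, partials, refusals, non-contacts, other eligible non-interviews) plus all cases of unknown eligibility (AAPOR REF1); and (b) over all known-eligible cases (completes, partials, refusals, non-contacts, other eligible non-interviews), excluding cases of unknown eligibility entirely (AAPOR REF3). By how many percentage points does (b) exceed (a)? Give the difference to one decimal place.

Numerator: 505
Denominator: 877 + 53 + 505 + 336 + 90 + 158 = 2019
REF1 = 505 / 2019 = 0.2501
Denominator: 877 + 53 + 505 + 336 + 90 = 1861
REF3 = 505 / 1861 = 0.2714
Difference = 27.14 − 25.01 = 2.13 percentage points

2.1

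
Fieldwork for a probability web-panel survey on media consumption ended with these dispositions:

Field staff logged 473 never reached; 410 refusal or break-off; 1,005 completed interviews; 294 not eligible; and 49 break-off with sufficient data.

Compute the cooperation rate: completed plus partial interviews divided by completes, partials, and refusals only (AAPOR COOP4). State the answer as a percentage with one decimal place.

Num → 1005 + 49 = 1054
Denom → 1005 + 49 + 410 = 1464
COOP4 = 1054 / 1464 = 0.7199

72.0%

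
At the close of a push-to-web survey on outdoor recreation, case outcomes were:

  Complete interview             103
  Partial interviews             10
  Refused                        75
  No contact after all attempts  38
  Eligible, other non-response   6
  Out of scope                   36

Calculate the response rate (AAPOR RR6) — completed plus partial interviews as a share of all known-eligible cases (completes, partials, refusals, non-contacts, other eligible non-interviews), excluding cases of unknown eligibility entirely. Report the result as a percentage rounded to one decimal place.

Top: 103 + 10 = 113
Denominator: 103 + 10 + 75 + 38 + 6 = 232
RR6 = 113 / 232 = 0.4871

48.7%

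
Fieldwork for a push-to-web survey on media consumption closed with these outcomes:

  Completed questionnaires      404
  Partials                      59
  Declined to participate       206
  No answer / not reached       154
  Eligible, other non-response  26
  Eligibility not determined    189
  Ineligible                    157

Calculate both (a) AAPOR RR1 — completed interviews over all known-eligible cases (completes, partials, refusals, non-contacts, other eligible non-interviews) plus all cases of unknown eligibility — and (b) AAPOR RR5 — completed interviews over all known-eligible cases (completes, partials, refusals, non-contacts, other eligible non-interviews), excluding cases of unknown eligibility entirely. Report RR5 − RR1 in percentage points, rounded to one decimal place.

8.7

Num = 404
Base = 404 + 59 + 206 + 154 + 26 + 189 = 1038
RR1 = 404 / 1038 = 0.3892
Base = 404 + 59 + 206 + 154 + 26 = 849
RR5 = 404 / 849 = 0.4759
Difference = 47.59 − 38.92 = 8.67 percentage points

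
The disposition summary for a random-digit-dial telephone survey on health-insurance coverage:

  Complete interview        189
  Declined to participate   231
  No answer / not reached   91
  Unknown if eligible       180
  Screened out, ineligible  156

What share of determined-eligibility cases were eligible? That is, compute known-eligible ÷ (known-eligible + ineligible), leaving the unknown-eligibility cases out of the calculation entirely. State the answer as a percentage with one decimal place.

Known eligible → 189 + 231 + 91 = 511
e = 511 / (511 + 156) = 511 / 667 = 0.7661

76.6%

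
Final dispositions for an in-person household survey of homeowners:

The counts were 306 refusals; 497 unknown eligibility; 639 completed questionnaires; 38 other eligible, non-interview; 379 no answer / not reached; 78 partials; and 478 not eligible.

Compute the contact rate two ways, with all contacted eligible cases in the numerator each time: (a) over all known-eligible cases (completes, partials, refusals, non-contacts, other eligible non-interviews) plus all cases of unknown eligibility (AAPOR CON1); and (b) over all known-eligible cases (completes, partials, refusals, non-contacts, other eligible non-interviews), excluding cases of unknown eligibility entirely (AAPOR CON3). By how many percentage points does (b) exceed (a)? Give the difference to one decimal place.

18.9

Top: 639 + 78 + 306 + 38 = 1061
Denominator: 639 + 78 + 306 + 379 + 38 + 497 = 1937
CON1 = 1061 / 1937 = 0.5478
Denominator: 639 + 78 + 306 + 379 + 38 = 1440
CON3 = 1061 / 1440 = 0.7368
Difference = 73.68 − 54.78 = 18.90 percentage points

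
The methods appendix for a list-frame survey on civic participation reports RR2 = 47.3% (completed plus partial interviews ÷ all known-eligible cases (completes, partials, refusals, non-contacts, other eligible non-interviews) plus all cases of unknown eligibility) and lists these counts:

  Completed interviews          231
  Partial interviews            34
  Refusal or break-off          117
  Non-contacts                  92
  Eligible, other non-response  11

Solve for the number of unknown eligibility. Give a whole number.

Num → 231 + 34 = 265
RR2 = 265 / D = 0.473
D = 265 / 0.473 = 560.3
Rest of base = 485
unknown eligibility = 560.3 − 485 ≈ 75

75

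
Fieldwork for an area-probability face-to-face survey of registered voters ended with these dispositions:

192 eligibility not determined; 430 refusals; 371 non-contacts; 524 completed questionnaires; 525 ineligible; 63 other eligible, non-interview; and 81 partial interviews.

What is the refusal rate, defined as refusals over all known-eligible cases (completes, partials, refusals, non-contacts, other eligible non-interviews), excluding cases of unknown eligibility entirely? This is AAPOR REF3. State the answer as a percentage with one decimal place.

Num: 430
Denominator: 524 + 81 + 430 + 371 + 63 = 1469
REF3 = 430 / 1469 = 0.2927

29.3%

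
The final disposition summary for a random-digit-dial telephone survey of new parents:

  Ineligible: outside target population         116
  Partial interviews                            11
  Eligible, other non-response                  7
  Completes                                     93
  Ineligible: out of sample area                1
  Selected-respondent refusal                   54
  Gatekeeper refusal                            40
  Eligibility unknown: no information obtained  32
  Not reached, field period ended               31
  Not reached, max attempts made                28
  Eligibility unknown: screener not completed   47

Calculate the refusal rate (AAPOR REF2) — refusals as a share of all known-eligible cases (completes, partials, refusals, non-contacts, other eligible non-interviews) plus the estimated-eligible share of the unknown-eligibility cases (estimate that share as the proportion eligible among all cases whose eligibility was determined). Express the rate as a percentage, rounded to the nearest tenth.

Declined to participate = 40 + 54 = 94
Non-contacts = 31 + 28 = 59
Unknown eligibility = 47 + 32 = 79
Not eligible = 116 + 1 = 117
Num = 94
Eligible (known) = 93 + 11 + 94 + 59 + 7 = 264
e = 264 / (264 + 117) = 264 / 381 = 0.6929
e × U = 0.6929 × 79 = 54.74
Denominator = 264 + 54.74 = 318.74
REF2 = 94 / 318.74 = 0.2949

29.5%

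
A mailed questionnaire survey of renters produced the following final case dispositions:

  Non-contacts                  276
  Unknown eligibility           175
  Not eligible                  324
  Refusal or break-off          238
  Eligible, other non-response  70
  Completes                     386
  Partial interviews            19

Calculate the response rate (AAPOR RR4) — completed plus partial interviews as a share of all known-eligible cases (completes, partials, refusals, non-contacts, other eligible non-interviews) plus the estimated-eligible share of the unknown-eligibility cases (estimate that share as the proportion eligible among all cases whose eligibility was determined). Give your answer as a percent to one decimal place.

36.1%

Top: 386 + 19 = 405
Eligible (known): 386 + 19 + 238 + 276 + 70 = 989
e = 989 / (989 + 324) = 989 / 1313 = 0.7532
e × U: 0.7532 × 175 = 131.81
Denom: 989 + 131.81 = 1120.81
RR4 = 405 / 1120.81 = 0.3613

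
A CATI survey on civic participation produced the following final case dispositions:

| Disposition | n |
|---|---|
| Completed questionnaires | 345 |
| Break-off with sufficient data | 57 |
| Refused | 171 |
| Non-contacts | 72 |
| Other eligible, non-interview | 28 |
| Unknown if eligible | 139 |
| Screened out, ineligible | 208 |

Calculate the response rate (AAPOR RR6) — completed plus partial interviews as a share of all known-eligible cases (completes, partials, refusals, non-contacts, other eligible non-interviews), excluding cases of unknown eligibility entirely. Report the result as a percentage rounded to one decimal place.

59.7%

Top: 345 + 57 = 402
Base: 345 + 57 + 171 + 72 + 28 = 673
RR6 = 402 / 673 = 0.5973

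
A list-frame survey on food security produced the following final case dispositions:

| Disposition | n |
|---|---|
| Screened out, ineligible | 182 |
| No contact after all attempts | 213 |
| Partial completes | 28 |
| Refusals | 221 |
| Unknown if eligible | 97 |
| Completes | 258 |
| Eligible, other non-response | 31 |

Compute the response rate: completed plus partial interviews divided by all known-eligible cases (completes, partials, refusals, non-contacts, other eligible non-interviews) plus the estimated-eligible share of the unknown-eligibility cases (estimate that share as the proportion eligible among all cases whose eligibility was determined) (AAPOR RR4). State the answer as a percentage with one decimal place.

34.5%

Num = 258 + 28 = 286
Determined eligible = 258 + 28 + 221 + 213 + 31 = 751
e = 751 / (751 + 182) = 751 / 933 = 0.8049
Eligible share of unknowns = 0.8049 × 97 = 78.08
Denominator = 751 + 78.08 = 829.08
RR4 = 286 / 829.08 = 0.3450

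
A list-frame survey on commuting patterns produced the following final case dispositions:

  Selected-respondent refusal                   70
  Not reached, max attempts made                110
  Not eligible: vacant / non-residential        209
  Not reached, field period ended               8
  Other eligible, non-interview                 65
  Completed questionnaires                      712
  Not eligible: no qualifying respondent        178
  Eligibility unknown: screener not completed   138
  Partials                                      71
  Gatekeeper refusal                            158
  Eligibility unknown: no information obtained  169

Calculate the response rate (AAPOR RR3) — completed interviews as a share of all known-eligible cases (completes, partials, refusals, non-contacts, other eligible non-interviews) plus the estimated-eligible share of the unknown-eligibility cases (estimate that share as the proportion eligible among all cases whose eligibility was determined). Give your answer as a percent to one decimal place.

Refusal or break-off = 158 + 70 = 228
Never reached = 8 + 110 = 118
Unknown if eligible = 138 + 169 = 307
Not eligible = 178 + 209 = 387
Numerator → 712
Known eligible → 712 + 71 + 228 + 118 + 65 = 1194
e = 1194 / (1194 + 387) = 1194 / 1581 = 0.7552
Eligible share of unknowns → 0.7552 × 307 = 231.85
Denom → 1194 + 231.85 = 1425.85
RR3 = 712 / 1425.85 = 0.4994

49.9%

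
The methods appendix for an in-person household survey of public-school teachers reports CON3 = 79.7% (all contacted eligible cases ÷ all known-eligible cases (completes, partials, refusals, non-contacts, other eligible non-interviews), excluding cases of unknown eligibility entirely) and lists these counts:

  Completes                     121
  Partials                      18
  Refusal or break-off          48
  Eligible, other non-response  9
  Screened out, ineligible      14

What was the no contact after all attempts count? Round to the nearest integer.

Num: 121 + 18 + 48 + 9 = 196
CON3 = 196 / D = 0.797
D = 196 / 0.797 = 245.9
Other denominator terms total 196
no contact after all attempts = 245.9 − 196 ≈ 50

50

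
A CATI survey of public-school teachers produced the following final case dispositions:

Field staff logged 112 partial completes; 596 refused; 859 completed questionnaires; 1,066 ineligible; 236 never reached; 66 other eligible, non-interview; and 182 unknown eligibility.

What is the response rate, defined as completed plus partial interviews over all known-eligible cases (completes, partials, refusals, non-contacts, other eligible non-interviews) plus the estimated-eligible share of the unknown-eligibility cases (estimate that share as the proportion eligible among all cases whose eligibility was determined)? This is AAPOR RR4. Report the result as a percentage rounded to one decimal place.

Numerator = 859 + 112 = 971
Known eligible = 859 + 112 + 596 + 236 + 66 = 1869
e = 1869 / (1869 + 1066) = 1869 / 2935 = 0.6368
Estimated eligible among unknowns = 0.6368 × 182 = 115.90
Base = 1869 + 115.90 = 1984.90
RR4 = 971 / 1984.90 = 0.4892

48.9%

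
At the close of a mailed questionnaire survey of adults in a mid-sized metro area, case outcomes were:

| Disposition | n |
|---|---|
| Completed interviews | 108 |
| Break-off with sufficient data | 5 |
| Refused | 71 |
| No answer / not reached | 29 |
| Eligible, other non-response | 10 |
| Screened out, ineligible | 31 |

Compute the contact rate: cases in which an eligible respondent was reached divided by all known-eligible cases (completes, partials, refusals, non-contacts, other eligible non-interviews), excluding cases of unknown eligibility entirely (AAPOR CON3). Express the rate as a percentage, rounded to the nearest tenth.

87.0%

Num: 108 + 5 + 71 + 10 = 194
Base: 108 + 5 + 71 + 29 + 10 = 223
CON3 = 194 / 223 = 0.8700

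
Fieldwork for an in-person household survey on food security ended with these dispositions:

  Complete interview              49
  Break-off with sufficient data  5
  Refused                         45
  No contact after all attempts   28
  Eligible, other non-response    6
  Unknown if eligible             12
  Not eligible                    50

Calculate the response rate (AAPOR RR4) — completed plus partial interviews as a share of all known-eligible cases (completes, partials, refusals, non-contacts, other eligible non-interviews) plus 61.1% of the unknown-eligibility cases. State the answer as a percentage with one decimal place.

38.5%

Num → 49 + 5 = 54
Known eligible → 49 + 5 + 45 + 28 + 6 = 133
Estimated eligible among unknowns → 0.6110 × 12 = 7.33
Denominator → 133 + 7.33 = 140.33
RR4 = 54 / 140.33 = 0.3848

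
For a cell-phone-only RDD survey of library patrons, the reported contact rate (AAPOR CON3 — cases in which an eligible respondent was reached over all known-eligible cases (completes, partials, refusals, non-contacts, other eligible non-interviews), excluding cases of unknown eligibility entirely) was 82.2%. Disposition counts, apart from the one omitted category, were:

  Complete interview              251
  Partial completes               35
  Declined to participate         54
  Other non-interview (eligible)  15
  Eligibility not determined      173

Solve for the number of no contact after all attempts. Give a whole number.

77

Numerator: 251 + 35 + 54 + 15 = 355
CON3 = 355 / D = 0.822
D = 355 / 0.822 = 431.9
Other denominator terms total 355
no contact after all attempts = 431.9 − 355 ≈ 77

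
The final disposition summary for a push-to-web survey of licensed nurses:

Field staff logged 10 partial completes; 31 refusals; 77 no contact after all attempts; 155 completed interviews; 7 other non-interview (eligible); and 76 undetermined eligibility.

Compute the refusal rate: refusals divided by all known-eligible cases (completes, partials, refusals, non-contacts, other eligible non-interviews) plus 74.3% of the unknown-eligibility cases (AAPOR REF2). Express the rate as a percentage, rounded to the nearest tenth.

Num → 31
Known eligible → 155 + 10 + 31 + 77 + 7 = 280
Eligible share of unknowns → 0.7430 × 76 = 56.47
Base → 280 + 56.47 = 336.47
REF2 = 31 / 336.47 = 0.0921

9.2%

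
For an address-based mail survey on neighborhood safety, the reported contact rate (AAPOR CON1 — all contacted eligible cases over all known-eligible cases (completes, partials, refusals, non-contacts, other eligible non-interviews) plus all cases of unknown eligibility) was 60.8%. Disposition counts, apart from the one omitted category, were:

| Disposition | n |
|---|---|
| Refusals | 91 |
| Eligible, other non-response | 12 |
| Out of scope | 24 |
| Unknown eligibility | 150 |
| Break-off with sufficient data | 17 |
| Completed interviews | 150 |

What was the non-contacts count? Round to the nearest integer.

Top → 150 + 17 + 91 + 12 = 270
CON1 = 270 / D = 0.608
D = 270 / 0.608 = 444.1
Remaining denominator categories sum to 420
non-contacts = 444.1 − 420 ≈ 24

24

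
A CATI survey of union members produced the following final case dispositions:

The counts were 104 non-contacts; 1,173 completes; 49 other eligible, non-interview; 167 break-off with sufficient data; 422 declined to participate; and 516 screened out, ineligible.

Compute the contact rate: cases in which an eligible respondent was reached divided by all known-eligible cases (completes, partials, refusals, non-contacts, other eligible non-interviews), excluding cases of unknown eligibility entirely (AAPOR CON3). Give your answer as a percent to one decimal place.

Numerator → 1173 + 167 + 422 + 49 = 1811
Denom → 1173 + 167 + 422 + 104 + 49 = 1915
CON3 = 1811 / 1915 = 0.9457

94.6%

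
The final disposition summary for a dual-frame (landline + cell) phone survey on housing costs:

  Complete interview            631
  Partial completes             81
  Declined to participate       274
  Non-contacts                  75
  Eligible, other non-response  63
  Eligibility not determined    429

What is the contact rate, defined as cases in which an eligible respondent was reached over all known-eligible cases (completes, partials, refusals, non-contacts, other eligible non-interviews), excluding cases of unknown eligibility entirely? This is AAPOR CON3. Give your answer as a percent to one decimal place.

93.3%

Top → 631 + 81 + 274 + 63 = 1049
Denominator → 631 + 81 + 274 + 75 + 63 = 1124
CON3 = 1049 / 1124 = 0.9333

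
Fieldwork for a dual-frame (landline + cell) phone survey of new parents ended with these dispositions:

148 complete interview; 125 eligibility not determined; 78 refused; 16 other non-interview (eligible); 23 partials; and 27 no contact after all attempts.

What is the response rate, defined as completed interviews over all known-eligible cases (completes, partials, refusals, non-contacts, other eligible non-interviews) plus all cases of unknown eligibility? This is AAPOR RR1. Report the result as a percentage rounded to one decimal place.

Num = 148
Base = 148 + 23 + 78 + 27 + 16 + 125 = 417
RR1 = 148 / 417 = 0.3549

35.5%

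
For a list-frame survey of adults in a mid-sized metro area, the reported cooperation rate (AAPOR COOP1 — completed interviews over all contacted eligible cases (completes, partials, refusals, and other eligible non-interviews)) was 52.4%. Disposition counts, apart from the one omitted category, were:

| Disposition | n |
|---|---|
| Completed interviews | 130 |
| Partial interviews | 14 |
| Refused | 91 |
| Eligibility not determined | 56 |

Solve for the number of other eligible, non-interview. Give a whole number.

13

COOP1 = 130 / D = 0.524
D = 130 / 0.524 = 248.1
Remaining denominator categories sum to 235
other eligible, non-interview = 248.1 − 235 ≈ 13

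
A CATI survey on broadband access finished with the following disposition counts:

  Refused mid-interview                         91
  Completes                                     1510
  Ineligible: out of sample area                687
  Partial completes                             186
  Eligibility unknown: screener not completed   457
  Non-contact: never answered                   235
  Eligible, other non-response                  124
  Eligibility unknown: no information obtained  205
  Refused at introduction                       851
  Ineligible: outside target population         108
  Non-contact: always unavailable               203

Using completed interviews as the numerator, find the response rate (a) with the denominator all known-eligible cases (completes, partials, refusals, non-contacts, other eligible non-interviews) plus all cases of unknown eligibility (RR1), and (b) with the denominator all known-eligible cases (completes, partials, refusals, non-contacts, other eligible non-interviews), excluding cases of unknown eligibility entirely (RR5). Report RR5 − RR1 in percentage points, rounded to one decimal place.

Refusal or break-off = 851 + 91 = 942
Never reached = 235 + 203 = 438
Undetermined eligibility = 457 + 205 = 662
Out of scope = 108 + 687 = 795
Numerator: 1510
Denominator: 1510 + 186 + 942 + 438 + 124 + 662 = 3862
RR1 = 1510 / 3862 = 0.3910
Denominator: 1510 + 186 + 942 + 438 + 124 = 3200
RR5 = 1510 / 3200 = 0.4719
Difference = 47.19 − 39.10 = 8.09 percentage points

8.1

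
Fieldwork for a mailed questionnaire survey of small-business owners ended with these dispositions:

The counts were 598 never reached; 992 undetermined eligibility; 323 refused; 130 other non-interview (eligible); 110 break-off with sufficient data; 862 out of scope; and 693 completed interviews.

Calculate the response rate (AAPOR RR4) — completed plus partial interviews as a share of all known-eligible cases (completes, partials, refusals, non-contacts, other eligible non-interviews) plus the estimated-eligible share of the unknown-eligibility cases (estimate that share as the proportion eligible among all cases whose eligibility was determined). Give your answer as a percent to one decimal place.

31.7%

Num: 693 + 110 = 803
Determined eligible: 693 + 110 + 323 + 598 + 130 = 1854
e = 1854 / (1854 + 862) = 1854 / 2716 = 0.6826
e × U: 0.6826 × 992 = 677.14
Denom: 1854 + 677.14 = 2531.14
RR4 = 803 / 2531.14 = 0.3172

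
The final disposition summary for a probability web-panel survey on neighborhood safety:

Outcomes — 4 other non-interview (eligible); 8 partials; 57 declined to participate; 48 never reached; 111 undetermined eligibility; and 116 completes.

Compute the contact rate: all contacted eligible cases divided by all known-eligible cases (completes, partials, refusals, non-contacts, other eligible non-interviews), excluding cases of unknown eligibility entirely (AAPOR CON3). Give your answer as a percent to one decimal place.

Numerator: 116 + 8 + 57 + 4 = 185
Denom: 116 + 8 + 57 + 48 + 4 = 233
CON3 = 185 / 233 = 0.7940

79.4%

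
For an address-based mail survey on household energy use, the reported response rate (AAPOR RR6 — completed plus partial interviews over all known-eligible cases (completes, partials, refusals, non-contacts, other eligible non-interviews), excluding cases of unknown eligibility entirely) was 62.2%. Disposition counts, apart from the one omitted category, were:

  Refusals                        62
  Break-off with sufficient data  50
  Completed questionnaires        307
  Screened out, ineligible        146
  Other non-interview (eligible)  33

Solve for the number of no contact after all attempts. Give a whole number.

122

Top → 307 + 50 = 357
RR6 = 357 / D = 0.622
D = 357 / 0.622 = 574.0
Other denominator terms total 452
no contact after all attempts = 574.0 − 452 ≈ 122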